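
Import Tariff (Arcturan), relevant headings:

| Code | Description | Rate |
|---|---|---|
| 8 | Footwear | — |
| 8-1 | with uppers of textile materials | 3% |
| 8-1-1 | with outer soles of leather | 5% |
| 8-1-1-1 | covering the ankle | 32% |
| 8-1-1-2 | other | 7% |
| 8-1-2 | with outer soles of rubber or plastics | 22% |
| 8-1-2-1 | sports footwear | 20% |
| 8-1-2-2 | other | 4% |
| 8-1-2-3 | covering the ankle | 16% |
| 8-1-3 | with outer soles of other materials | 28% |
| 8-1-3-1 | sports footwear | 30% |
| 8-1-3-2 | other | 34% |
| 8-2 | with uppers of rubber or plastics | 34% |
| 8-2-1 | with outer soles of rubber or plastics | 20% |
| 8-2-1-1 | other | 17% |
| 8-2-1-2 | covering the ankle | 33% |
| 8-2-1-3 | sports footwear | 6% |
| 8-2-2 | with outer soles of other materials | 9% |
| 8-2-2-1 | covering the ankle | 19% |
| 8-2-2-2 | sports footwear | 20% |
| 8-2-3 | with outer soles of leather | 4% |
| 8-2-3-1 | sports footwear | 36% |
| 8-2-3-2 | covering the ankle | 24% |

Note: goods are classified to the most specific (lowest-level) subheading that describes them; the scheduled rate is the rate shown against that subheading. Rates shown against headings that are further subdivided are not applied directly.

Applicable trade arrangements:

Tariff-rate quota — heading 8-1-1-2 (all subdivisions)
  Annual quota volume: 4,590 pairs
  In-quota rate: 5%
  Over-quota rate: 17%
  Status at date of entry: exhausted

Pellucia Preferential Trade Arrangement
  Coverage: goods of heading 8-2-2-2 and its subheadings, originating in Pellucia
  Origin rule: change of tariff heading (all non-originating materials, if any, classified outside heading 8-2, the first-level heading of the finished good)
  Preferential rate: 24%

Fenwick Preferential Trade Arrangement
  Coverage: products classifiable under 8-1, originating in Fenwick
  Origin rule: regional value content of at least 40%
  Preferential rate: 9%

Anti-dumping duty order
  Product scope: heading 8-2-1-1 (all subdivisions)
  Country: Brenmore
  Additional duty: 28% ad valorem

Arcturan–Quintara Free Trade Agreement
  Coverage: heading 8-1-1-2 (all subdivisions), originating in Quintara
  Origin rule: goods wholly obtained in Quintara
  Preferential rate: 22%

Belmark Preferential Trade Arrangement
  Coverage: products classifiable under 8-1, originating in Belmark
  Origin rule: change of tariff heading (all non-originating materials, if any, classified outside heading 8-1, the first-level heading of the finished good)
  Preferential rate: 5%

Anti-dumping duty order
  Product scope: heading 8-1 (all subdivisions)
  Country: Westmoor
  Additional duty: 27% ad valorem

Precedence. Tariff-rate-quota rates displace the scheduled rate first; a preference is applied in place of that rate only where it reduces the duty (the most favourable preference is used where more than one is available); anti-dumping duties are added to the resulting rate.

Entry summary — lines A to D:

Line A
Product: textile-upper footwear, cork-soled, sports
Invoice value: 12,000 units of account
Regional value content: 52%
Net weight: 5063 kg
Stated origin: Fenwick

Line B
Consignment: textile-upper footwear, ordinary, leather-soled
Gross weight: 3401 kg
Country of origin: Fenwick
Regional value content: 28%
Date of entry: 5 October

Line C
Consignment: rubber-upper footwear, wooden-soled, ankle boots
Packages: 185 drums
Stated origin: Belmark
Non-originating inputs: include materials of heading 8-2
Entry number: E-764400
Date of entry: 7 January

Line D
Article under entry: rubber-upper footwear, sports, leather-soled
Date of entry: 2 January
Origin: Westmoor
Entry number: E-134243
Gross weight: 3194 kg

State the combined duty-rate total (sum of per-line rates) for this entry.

Line A: textile-upper → 8-1; cork-soled → 8-1-3; sports → 8-1-3-1. Scheduled 30%. Fenwick agreement on 8-1: RVC ≥ 40% → 9% available; preferential 9%. → 9%.
Line B: textile-upper → 8-1; leather-soled → 8-1-1; ordinary → 8-1-1-2. Scheduled 7%. quota on 8-1-1-2 exhausted → over-quota 17%; Fenwick agreement on 8-1: RVC < 40%. → 17%.
Line C: rubber-upper → 8-2; wooden-soled → 8-2-2; ankle boots → 8-2-2-1. Scheduled 19%. Belmark agreement on 8-1: 8-2-2-1 not covered. → 19%.
Line D: rubber-upper → 8-2; leather-soled → 8-2-3; sports → 8-2-3-1. Scheduled 36%. No special measure applies. → 36%.
Sum: 9% + 17% + 19% + 36% = 81%.

81%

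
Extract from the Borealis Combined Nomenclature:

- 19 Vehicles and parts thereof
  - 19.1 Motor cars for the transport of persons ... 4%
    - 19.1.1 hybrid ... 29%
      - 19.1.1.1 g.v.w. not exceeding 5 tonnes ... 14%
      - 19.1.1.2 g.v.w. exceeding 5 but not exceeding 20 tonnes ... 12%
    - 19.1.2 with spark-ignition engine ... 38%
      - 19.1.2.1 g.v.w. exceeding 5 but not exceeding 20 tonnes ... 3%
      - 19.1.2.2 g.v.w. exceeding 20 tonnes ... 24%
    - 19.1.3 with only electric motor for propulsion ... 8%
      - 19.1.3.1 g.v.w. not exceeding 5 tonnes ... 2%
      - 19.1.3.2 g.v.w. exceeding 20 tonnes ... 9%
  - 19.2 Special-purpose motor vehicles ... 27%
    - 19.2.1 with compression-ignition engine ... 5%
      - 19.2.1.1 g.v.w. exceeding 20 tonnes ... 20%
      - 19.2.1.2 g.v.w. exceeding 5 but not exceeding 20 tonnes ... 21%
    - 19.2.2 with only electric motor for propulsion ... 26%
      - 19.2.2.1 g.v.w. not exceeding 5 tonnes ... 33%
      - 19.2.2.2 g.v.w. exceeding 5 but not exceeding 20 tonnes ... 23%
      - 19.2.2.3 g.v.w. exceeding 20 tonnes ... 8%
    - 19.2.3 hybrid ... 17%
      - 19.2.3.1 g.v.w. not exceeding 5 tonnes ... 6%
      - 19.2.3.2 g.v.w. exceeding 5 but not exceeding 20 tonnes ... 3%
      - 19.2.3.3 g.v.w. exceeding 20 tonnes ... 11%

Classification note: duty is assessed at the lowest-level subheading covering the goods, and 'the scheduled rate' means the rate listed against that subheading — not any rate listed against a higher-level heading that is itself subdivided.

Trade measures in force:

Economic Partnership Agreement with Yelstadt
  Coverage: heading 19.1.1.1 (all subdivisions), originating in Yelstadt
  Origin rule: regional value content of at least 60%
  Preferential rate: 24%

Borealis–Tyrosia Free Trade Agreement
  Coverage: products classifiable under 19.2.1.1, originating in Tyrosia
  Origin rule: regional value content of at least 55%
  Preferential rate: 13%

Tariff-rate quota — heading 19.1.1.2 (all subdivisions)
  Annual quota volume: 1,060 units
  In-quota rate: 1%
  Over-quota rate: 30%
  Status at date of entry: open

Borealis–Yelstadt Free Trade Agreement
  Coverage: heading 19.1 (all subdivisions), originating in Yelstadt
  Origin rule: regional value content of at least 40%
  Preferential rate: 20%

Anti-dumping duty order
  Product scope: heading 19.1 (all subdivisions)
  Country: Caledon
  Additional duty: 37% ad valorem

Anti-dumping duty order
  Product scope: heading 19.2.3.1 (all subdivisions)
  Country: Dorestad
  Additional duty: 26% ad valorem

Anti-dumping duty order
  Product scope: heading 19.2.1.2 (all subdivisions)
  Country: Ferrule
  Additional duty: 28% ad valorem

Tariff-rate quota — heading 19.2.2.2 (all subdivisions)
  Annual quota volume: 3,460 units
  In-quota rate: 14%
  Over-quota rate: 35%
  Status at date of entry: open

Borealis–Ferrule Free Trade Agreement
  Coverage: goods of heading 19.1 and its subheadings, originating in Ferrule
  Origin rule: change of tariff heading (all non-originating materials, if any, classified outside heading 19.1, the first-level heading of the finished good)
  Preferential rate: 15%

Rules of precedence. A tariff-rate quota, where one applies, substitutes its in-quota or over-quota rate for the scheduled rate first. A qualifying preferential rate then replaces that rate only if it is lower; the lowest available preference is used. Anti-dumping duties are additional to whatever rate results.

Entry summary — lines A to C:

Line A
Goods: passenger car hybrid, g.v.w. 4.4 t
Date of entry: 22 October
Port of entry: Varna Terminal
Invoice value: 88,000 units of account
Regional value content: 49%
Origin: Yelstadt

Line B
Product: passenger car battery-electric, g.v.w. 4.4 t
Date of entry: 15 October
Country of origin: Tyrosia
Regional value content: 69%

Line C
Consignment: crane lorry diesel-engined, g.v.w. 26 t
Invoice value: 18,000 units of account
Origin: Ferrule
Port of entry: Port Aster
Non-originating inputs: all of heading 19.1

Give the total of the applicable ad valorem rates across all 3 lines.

36%

Line A: passenger car → 19.1; hybrid → 19.1.1; g.v.w. 4.4 t → 19.1.1.1. Scheduled 14%. Yelstadt agreement on 19.1.1.1: RVC < 60%; Yelstadt agreement on 19.1: RVC ≥ 40% → 20% available; preference 20% not lower than 14% → no reduction. → 14%.
Line B: passenger car → 19.1; battery-electric → 19.1.3; g.v.w. 4.4 t → 19.1.3.1. Scheduled 2%. Tyrosia agreement on 19.2.1.1: 19.1.3.1 not covered. → 2%.
Line C: crane lorry → 19.2; diesel-engined → 19.2.1; g.v.w. 26 t → 19.2.1.1. Scheduled 20%. Ferrule agreement on 19.1: 19.2.1.1 not covered. → 20%.
Sum: 14% + 2% + 20% = 36%.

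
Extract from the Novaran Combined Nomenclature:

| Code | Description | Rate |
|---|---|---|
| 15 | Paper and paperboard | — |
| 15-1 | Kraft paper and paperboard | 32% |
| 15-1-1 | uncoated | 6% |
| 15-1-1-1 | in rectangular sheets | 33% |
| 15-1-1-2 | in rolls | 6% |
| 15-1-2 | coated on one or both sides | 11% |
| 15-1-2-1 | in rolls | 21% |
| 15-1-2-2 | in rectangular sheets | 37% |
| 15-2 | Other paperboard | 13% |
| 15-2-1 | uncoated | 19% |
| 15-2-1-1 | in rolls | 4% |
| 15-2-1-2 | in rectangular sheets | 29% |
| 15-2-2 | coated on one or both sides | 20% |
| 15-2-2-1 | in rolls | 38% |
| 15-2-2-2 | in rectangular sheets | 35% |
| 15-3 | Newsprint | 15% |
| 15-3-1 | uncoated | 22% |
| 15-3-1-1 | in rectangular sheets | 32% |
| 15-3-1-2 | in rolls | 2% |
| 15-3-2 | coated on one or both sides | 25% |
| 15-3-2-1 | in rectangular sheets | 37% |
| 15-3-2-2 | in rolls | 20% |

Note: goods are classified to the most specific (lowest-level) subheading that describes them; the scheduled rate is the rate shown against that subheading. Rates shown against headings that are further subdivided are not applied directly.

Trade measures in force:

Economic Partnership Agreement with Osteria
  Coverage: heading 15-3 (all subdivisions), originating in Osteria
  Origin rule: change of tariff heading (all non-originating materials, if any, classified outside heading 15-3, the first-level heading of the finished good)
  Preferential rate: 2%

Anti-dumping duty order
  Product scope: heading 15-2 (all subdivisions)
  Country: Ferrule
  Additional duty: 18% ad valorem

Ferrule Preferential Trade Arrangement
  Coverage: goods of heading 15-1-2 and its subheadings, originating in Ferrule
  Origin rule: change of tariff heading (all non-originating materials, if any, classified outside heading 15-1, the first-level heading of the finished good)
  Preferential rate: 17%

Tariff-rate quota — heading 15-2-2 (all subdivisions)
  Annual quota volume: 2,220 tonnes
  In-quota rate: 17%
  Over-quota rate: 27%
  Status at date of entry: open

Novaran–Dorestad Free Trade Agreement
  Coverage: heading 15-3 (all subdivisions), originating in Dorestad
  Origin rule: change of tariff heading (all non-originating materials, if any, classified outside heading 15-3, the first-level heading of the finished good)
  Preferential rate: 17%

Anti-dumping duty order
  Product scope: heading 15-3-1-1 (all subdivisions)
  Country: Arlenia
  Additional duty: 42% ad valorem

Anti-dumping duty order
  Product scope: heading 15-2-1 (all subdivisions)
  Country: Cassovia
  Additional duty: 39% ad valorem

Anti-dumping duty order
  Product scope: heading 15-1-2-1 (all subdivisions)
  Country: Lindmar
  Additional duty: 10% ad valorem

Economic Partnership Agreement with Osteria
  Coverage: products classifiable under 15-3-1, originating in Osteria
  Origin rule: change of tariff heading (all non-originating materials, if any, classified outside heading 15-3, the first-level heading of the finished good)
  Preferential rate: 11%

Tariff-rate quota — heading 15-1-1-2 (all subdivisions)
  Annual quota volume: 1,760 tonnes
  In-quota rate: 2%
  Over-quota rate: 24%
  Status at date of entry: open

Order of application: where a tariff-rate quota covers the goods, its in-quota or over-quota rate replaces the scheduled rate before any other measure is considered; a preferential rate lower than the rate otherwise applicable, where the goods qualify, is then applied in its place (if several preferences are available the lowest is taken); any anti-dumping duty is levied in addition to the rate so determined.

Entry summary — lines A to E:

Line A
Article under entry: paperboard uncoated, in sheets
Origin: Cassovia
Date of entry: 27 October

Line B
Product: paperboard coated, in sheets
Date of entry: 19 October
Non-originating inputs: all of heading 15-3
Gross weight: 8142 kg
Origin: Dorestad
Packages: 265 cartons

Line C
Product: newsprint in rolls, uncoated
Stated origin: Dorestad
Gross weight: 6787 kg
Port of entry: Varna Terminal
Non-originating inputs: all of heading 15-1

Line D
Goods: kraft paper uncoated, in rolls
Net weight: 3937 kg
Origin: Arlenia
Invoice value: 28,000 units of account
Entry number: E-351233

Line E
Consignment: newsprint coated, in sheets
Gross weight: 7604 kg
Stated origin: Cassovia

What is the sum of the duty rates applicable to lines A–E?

Line A: paperboard → 15-2; uncoated → 15-2-1; in sheets → 15-2-1-2. Scheduled 29%. anti-dumping (Cassovia, 15-2-1): +39%; total 29% + 39% = 68%. → 68%.
Line B: paperboard → 15-2; coated → 15-2-2; in sheets → 15-2-2-2. Scheduled 35%. quota on 15-2-2 open → in-quota 17%; Dorestad agreement on 15-3: 15-2-2-2 not covered. → 17%.
Line C: newsprint → 15-3; uncoated → 15-3-1; in rolls → 15-3-1-2. Scheduled 2%. Dorestad agreement on 15-3: CTH met → 17% available; preference 17% not lower than 2% → no reduction. → 2%.
Line D: kraft paper → 15-1; uncoated → 15-1-1; in rolls → 15-1-1-2. Scheduled 6%. quota on 15-1-1-2 open → in-quota 2%. → 2%.
Line E: newsprint → 15-3; coated → 15-3-2; in sheets → 15-3-2-1. Scheduled 37%. No special measure applies. → 37%.
Sum: 68% + 17% + 2% + 2% + 37% = 126%.

126%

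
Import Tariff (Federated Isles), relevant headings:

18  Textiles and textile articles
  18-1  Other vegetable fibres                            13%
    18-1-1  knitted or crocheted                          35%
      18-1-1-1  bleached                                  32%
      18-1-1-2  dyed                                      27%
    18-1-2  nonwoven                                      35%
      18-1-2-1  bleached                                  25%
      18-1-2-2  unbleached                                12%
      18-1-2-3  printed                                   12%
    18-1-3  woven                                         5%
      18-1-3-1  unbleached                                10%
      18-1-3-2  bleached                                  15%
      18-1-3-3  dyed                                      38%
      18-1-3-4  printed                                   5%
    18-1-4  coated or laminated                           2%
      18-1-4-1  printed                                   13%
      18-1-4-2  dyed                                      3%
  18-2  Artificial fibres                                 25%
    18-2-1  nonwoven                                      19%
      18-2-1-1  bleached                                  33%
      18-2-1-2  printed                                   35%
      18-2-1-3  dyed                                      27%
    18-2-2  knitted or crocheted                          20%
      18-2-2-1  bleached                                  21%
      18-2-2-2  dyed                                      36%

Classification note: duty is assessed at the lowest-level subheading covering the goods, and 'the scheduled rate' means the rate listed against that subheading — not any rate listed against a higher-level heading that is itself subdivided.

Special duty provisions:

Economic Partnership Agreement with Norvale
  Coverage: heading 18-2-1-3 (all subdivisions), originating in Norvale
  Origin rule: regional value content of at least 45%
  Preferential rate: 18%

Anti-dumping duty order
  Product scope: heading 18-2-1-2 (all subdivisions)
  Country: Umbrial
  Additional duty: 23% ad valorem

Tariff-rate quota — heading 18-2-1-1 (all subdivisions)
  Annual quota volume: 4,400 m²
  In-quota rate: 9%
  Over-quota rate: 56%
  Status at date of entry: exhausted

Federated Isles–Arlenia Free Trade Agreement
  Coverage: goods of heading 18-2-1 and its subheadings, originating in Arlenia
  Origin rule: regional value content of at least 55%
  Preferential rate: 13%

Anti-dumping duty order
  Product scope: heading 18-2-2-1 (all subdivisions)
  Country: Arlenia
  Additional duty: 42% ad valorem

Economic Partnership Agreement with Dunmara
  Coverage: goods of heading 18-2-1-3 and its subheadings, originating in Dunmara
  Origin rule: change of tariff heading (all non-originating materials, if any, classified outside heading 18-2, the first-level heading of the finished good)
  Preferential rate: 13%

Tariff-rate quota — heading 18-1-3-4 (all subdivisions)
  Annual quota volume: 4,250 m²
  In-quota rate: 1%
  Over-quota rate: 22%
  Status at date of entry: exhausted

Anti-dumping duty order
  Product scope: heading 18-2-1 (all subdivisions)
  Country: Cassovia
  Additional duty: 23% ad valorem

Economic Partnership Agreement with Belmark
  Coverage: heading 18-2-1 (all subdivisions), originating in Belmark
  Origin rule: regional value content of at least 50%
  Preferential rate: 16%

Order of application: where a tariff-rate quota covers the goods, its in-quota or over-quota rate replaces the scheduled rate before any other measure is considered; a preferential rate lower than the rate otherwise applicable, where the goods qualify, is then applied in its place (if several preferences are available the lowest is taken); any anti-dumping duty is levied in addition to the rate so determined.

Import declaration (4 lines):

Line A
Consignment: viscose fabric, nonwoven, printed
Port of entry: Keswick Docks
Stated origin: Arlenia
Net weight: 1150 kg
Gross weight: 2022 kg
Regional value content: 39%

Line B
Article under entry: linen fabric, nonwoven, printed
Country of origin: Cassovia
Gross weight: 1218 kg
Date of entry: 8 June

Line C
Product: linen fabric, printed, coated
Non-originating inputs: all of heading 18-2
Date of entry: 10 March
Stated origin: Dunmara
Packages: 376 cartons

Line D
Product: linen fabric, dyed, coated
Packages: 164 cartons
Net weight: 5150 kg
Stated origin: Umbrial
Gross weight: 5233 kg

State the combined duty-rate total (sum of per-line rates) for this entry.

Line A: viscose → 18-2; nonwoven → 18-2-1; printed → 18-2-1-2. Scheduled 35%. Arlenia agreement on 18-2-1: RVC < 55%. → 35%.
Line B: linen → 18-1; nonwoven → 18-1-2; printed → 18-1-2-3. Scheduled 12%. No special measure applies. → 12%.
Line C: linen → 18-1; coated → 18-1-4; printed → 18-1-4-1. Scheduled 13%. Dunmara agreement on 18-2-1-3: 18-1-4-1 not covered. → 13%.
Line D: linen → 18-1; coated → 18-1-4; dyed → 18-1-4-2. Scheduled 3%. No special measure applies. → 3%.
Sum: 35% + 12% + 13% + 3% = 63%.

63%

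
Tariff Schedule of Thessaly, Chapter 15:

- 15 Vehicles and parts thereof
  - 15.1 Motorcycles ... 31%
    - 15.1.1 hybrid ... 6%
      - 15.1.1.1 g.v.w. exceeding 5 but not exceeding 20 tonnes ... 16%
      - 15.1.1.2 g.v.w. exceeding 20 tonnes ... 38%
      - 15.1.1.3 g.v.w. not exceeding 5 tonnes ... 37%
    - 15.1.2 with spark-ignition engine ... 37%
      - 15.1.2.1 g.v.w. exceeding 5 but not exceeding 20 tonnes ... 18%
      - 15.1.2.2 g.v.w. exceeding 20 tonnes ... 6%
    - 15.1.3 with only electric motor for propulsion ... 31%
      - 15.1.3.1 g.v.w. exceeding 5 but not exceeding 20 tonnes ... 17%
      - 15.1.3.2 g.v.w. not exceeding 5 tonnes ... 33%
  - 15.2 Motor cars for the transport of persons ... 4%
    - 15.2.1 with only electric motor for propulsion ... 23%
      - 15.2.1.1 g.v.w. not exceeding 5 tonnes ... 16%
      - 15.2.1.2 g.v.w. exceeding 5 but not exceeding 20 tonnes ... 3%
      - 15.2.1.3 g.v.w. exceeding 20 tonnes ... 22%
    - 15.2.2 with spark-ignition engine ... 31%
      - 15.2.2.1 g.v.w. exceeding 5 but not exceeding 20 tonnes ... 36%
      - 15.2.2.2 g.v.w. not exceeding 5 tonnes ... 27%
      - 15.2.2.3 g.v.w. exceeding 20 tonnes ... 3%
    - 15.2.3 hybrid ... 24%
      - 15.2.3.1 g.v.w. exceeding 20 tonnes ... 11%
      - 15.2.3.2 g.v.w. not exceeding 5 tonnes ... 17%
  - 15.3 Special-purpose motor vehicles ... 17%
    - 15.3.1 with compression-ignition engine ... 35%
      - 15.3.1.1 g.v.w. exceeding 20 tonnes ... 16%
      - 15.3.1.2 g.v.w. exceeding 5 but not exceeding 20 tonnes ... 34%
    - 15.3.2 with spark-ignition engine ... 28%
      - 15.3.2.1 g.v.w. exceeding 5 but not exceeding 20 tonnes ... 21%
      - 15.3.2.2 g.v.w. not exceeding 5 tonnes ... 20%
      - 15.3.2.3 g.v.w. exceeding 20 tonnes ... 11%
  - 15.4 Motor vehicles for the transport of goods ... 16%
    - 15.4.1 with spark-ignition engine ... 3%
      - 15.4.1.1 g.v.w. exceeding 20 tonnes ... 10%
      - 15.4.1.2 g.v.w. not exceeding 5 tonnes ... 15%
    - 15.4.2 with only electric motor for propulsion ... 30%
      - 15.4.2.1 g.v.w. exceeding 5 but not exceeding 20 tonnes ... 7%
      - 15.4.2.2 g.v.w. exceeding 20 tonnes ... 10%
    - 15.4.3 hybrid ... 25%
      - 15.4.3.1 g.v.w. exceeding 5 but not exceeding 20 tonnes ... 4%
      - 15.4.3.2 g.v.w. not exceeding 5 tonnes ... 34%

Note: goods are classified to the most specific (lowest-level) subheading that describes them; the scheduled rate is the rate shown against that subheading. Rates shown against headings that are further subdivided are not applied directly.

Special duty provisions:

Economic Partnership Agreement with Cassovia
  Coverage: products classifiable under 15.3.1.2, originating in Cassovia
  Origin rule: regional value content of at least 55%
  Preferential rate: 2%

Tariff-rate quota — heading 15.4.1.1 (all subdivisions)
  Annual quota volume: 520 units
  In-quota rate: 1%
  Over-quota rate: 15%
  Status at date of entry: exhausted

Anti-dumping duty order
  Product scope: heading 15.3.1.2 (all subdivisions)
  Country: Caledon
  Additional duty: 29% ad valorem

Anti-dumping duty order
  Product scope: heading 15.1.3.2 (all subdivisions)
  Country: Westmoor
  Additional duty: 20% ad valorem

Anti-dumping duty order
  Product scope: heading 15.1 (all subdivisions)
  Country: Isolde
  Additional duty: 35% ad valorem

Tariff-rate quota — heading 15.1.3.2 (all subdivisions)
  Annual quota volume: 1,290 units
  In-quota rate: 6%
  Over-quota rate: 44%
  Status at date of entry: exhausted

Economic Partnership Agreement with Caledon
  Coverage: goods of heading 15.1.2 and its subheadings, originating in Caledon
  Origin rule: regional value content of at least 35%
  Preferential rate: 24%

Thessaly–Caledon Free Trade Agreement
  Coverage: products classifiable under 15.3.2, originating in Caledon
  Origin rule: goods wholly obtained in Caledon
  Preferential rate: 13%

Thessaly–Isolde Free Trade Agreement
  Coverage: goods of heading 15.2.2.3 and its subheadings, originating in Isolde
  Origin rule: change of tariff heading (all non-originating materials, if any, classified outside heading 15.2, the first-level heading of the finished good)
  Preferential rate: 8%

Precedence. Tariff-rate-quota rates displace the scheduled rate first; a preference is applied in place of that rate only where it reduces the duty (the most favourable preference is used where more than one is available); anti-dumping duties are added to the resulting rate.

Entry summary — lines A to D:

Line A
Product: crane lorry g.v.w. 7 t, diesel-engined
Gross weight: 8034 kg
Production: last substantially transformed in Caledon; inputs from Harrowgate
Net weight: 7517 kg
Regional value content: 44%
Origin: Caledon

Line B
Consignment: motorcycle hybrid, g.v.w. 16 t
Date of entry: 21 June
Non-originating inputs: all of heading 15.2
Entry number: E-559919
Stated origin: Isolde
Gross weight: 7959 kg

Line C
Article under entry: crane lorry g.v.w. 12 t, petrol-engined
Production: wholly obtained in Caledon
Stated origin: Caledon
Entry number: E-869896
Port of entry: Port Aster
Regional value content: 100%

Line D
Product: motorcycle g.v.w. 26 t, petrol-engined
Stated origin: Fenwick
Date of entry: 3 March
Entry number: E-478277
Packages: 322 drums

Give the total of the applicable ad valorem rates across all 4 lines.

133%

Line A: crane lorry → 15.3; diesel-engined → 15.3.1; g.v.w. 7 t → 15.3.1.2. Scheduled 34%. Caledon agreement on 15.1.2: 15.3.1.2 not covered; Caledon agreement on 15.3.2: 15.3.1.2 not covered; anti-dumping (Caledon, 15.3.1.2): +29%; total 34% + 29% = 63%. → 63%.
Line B: motorcycle → 15.1; hybrid → 15.1.1; g.v.w. 16 t → 15.1.1.1. Scheduled 16%. Isolde agreement on 15.2.2.3: 15.1.1.1 not covered; anti-dumping (Isolde, 15.1): +35%; total 16% + 35% = 51%. → 51%.
Line C: crane lorry → 15.3; petrol-engined → 15.3.2; g.v.w. 12 t → 15.3.2.1. Scheduled 21%. Caledon agreement on 15.1.2: 15.3.2.1 not covered; Caledon agreement on 15.3.2: wholly obtained → 13% available; preferential 13%. → 13%.
Line D: motorcycle → 15.1; petrol-engined → 15.1.2; g.v.w. 26 t → 15.1.2.2. Scheduled 6%. No special measure applies. → 6%.
Sum: 63% + 51% + 13% + 6% = 133%.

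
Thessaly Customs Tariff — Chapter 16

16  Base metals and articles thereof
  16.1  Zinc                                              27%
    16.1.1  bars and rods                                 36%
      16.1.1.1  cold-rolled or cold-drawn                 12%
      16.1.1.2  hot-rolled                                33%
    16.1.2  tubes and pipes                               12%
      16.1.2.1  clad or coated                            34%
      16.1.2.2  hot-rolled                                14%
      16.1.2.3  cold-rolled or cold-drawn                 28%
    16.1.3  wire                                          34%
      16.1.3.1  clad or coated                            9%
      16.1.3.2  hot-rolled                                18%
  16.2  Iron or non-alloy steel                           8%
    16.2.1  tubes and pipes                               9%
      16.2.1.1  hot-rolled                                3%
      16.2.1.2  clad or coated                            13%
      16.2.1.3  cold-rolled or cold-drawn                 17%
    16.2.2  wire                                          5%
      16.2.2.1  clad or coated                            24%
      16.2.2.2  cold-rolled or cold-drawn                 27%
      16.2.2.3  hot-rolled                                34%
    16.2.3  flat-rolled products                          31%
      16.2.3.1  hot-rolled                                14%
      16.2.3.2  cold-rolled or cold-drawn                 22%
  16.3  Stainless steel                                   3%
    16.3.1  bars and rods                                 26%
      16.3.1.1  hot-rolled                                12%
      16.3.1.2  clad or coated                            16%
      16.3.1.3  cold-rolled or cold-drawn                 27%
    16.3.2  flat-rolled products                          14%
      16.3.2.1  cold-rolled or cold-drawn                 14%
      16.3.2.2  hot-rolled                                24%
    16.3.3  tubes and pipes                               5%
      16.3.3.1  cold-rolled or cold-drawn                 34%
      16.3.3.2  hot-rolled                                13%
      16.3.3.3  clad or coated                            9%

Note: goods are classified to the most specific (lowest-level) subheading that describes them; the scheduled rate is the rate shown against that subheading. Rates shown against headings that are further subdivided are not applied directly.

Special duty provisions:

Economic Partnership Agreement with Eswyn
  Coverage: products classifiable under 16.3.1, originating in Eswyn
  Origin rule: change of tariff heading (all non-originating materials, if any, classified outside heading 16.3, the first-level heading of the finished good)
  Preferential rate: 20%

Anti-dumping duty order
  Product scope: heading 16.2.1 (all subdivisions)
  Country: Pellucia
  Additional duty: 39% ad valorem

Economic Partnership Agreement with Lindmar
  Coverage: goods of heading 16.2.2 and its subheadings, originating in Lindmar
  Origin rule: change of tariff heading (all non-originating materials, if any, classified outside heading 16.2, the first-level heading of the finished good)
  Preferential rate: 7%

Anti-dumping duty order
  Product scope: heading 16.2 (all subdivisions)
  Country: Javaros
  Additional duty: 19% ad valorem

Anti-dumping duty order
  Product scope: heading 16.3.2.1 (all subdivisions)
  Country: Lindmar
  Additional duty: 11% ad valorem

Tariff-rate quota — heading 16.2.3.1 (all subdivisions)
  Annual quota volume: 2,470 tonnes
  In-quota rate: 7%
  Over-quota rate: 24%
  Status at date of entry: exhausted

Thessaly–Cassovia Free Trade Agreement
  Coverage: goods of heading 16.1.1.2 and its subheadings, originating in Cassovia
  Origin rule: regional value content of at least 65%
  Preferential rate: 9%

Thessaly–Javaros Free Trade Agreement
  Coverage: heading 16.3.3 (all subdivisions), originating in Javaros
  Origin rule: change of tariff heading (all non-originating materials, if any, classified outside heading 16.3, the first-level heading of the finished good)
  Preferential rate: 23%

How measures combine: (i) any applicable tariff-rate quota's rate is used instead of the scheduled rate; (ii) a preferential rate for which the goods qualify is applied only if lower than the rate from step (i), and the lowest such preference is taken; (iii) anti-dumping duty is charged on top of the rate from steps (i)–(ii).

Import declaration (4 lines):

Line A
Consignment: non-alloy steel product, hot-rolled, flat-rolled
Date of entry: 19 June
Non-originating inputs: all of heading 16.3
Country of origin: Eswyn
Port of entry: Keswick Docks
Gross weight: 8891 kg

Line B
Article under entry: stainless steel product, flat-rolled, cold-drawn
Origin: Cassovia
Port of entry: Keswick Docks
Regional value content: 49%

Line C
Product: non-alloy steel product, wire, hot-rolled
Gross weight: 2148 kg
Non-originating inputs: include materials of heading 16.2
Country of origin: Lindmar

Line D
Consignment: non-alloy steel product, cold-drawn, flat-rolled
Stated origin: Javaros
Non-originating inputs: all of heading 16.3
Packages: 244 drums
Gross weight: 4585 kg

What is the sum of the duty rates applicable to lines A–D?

113%

Line A: non-alloy steel → 16.2; flat-rolled → 16.2.3; hot-rolled → 16.2.3.1. Scheduled 14%. quota on 16.2.3.1 exhausted → over-quota 24%; Eswyn agreement on 16.3.1: 16.2.3.1 not covered. → 24%.
Line B: stainless steel → 16.3; flat-rolled → 16.3.2; cold-drawn → 16.3.2.1. Scheduled 14%. Cassovia agreement on 16.1.1.2: 16.3.2.1 not covered. → 14%.
Line C: non-alloy steel → 16.2; wire → 16.2.2; hot-rolled → 16.2.2.3. Scheduled 34%. Lindmar agreement on 16.2.2: CTH not met. → 34%.
Line D: non-alloy steel → 16.2; flat-rolled → 16.2.3; cold-drawn → 16.2.3.2. Scheduled 22%. Javaros agreement on 16.3.3: 16.2.3.2 not covered; anti-dumping (Javaros, 16.2): +19%; total 22% + 19% = 41%. → 41%.
Sum: 24% + 14% + 34% + 41% = 113%.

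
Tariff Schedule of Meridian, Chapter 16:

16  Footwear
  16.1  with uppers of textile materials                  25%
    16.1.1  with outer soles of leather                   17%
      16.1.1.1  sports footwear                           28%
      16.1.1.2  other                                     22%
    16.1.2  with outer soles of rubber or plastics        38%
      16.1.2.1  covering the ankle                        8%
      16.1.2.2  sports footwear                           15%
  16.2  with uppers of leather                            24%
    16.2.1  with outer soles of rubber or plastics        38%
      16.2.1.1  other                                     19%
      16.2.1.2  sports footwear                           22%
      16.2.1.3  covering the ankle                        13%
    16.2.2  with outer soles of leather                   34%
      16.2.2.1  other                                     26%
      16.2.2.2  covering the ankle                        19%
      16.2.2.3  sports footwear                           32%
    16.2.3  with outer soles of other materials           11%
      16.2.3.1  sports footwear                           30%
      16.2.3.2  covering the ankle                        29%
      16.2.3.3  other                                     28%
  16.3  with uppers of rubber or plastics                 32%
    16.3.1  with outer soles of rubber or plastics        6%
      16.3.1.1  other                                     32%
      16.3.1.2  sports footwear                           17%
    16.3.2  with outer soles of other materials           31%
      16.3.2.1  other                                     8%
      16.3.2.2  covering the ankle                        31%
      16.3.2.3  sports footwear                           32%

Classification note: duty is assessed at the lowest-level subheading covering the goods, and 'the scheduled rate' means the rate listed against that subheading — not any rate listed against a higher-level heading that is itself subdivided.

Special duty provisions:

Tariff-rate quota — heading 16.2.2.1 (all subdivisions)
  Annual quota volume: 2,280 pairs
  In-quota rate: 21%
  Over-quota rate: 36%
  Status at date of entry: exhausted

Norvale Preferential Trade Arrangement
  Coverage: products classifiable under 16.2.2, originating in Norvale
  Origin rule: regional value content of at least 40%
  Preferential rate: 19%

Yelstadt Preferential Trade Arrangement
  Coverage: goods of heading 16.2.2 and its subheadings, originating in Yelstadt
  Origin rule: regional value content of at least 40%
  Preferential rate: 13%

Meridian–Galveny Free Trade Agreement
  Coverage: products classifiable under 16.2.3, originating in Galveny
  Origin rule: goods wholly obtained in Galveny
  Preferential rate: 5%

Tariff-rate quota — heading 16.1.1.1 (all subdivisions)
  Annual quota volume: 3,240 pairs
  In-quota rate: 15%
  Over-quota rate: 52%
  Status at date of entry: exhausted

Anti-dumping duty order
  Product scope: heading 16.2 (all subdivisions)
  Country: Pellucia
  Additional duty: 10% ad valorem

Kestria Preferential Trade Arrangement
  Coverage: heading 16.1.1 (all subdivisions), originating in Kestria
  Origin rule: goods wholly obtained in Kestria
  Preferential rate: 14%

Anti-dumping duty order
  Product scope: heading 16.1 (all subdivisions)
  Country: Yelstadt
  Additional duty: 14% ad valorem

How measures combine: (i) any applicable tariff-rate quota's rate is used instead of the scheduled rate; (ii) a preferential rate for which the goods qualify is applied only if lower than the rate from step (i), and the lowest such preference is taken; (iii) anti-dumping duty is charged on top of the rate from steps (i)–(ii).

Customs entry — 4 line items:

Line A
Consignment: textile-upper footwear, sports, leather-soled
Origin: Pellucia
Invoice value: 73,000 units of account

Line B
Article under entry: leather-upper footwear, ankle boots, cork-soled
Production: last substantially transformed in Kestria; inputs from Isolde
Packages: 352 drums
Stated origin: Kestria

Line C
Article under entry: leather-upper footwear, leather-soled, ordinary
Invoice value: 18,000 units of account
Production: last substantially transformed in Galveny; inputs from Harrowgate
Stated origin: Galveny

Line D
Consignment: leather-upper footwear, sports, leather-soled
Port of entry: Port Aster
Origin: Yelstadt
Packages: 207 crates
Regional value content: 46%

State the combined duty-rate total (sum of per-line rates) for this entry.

Line A: textile-upper → 16.1; leather-soled → 16.1.1; sports → 16.1.1.1. Scheduled 28%. quota on 16.1.1.1 exhausted → over-quota 52%. → 52%.
Line B: leather-upper → 16.2; cork-soled → 16.2.3; ankle boots → 16.2.3.2. Scheduled 29%. Kestria agreement on 16.1.1: 16.2.3.2 not covered. → 29%.
Line C: leather-upper → 16.2; leather-soled → 16.2.2; ordinary → 16.2.2.1. Scheduled 26%. quota on 16.2.2.1 exhausted → over-quota 36%; Galveny agreement on 16.2.3: 16.2.2.1 not covered. → 36%.
Line D: leather-upper → 16.2; leather-soled → 16.2.2; sports → 16.2.2.3. Scheduled 32%. Yelstadt agreement on 16.2.2: RVC ≥ 40% → 13% available; preferential 13%. → 13%.
Sum: 52% + 29% + 36% + 13% = 130%.

130%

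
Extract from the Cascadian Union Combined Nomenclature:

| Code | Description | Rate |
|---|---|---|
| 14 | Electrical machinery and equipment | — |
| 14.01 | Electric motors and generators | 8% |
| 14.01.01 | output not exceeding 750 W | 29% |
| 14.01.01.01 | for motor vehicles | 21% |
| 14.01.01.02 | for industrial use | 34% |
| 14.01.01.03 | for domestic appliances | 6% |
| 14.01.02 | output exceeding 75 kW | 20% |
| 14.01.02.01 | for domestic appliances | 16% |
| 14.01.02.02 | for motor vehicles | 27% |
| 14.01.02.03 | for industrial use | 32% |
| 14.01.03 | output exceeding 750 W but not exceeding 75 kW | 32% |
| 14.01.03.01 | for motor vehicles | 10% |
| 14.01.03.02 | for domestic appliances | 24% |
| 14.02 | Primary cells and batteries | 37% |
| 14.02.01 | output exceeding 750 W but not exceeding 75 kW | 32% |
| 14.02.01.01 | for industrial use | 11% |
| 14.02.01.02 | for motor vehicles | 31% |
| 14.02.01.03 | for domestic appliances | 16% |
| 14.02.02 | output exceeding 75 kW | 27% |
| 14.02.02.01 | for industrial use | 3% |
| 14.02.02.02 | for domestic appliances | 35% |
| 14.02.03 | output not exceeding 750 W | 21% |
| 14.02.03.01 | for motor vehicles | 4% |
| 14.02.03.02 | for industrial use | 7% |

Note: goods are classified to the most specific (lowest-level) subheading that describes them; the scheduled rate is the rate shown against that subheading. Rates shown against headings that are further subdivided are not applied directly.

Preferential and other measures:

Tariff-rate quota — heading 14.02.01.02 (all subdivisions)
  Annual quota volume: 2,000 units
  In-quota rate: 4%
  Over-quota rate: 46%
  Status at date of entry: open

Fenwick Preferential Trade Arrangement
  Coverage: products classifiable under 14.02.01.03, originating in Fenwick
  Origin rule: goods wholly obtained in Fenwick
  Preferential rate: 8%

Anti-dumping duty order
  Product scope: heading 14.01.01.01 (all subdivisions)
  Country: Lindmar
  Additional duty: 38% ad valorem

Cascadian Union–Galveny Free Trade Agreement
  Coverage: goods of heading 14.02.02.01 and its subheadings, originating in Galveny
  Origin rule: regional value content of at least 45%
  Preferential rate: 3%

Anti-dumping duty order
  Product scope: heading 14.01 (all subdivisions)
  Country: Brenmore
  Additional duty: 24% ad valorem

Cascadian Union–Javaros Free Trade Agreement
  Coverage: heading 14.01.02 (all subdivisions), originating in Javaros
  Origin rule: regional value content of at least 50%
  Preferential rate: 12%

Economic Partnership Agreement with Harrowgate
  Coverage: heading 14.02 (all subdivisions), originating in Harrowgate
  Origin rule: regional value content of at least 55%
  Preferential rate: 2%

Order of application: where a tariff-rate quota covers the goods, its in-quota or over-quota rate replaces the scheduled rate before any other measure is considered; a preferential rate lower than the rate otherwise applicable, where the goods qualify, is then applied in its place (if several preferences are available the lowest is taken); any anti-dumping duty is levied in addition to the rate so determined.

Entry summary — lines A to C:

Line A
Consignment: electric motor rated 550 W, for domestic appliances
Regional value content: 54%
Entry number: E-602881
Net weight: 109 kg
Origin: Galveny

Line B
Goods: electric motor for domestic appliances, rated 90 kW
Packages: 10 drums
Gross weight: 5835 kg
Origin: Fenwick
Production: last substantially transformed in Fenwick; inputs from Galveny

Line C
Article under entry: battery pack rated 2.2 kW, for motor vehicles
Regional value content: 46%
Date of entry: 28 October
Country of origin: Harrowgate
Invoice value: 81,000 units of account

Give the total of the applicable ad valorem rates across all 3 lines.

Line A: electric motor → 14.01; rated 550 W → 14.01.01; for domestic appliances → 14.01.01.03. Scheduled 6%. Galveny agreement on 14.02.02.01: 14.01.01.03 not covered. → 6%.
Line B: electric motor → 14.01; rated 90 kW → 14.01.02; for domestic appliances → 14.01.02.01. Scheduled 16%. Fenwick agreement on 14.02.01.03: 14.01.02.01 not covered. → 16%.
Line C: battery pack → 14.02; rated 2.2 kW → 14.02.01; for motor vehicles → 14.02.01.02. Scheduled 31%. quota on 14.02.01.02 open → in-quota 4%; Harrowgate agreement on 14.02: RVC < 55%. → 4%.
Sum: 6% + 16% + 4% = 26%.

26%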